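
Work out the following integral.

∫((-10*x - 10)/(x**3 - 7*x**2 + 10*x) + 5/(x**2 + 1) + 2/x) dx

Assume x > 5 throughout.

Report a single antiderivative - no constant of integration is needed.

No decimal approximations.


Answer: log(x) - 4*log(x - 5) + 5*log(x - 2) + 5*atan(x).


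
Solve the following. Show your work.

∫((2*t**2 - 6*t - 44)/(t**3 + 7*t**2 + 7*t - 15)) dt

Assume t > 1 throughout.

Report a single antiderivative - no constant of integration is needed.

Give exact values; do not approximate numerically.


Step 1. Decompose ∫((2*t**2 - 6*t - 44)/(t**3 + 7*t**2 + 7*t - 15)) dt by partial fractions, (2*t**2 - 6*t - 44)/(t**3 + 7*t**2 + 7*t - 15) = 3/(t + 5) + 1/(t + 3) - 2/(t - 1): now ∫(-2/(t - 1)) dt + ∫(1/(t + 3)) dt + ∫(3/(t + 5)) dt.
Step 2. Evaluate the standard form [assuming t > 1]: now -2*log(t - 1) + ∫(1/(t + 3)) dt + ∫(3/(t + 5)) dt.
Step 3. Evaluate the standard form [assuming t > -5]: now -2*log(t - 1) + 3*log(t + 5) + ∫(1/(t + 3)) dt.
Step 4. Evaluate the standard form [assuming t > -3]: now -2*log(t - 1) + log(t + 3) + 3*log(t + 5).
Answer: -2*log(t - 1) + log(t + 3) + 3*log(t + 5).


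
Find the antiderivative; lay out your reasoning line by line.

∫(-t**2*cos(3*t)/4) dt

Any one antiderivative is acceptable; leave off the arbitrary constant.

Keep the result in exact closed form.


Step 1. Integrate ∫(-t**2*cos(3*t)/4) dt by parts with u = t**2, dv = (-cos(3*t)/4) dt, so v = -sin(3*t)/12: now -t**2*sin(3*t)/12 + ∫(t*sin(3*t)/6) dt.
Step 2. Integrate ∫(t*sin(3*t)/6) dt by parts with u = t, dv = (sin(3*t)/6) dt, so v = -cos(3*t)/18: now -t**2*sin(3*t)/12 - t*cos(3*t)/18 + ∫(cos(3*t)/18) dt.
Step 3. Evaluate the standard form: now -t**2*sin(3*t)/12 - t*cos(3*t)/18 + sin(3*t)/54.
Answer: -t**2*sin(3*t)/12 - t*cos(3*t)/18 + sin(3*t)/54.


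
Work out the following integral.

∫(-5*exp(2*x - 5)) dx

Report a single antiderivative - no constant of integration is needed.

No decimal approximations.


Answer: -5*exp(2*x - 5)/2.


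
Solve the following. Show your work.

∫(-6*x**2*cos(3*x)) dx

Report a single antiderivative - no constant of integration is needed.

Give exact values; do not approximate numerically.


Step 1. Integrate ∫(-6*x**2*cos(3*x)) dx by parts with u = x**2, dv = (-6*cos(3*x)) dx, so v = -2*sin(3*x): now -2*x**2*sin(3*x) + ∫(4*x*sin(3*x)) dx.
Step 2. Integrate ∫(4*x*sin(3*x)) dx by parts with u = x, dv = (4*sin(3*x)) dx, so v = -4*cos(3*x)/3: now -2*x**2*sin(3*x) - 4*x*cos(3*x)/3 + ∫(4*cos(3*x)/3) dx.
Step 3. Evaluate the standard form: now -2*x**2*sin(3*x) - 4*x*cos(3*x)/3 + 4*sin(3*x)/9.
Answer: -2*x**2*sin(3*x) - 4*x*cos(3*x)/3 + 4*sin(3*x)/9.


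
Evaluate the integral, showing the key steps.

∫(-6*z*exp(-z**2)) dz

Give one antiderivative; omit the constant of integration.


Step 1. Substitute u = z**2, turning ∫(-6*z*exp(-z**2)) dz into ∫(-3*exp(-u)) du: now ∫(-3*exp(-u)) du.
Step 2. Evaluate the standard form: now 3*exp(-u).
Step 3. Substitute back u = z**2: now 3*exp(-z**2).
Answer: 3*exp(-z**2).


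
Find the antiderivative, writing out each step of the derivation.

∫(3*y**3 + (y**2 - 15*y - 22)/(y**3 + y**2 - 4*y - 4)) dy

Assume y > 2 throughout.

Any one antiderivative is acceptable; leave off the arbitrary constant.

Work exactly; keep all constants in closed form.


Step 1. Rewrite: now ∫(3*y**3) dy + ∫((y**2 - 15*y - 22)/(y**3 + y**2 - 4*y - 4)) dy.
Step 2. Decompose ∫((y**2 - 15*y - 22)/(y**3 + y**2 - 4*y - 4)) dy by partial fractions, (y**2 - 15*y - 22)/(y**3 + y**2 - 4*y - 4) = 3/(y + 2) + 2/(y + 1) - 4/(y - 2): now ∫(3*y**3) dy + ∫(-4/(y - 2)) dy + ∫(2/(y + 1)) dy + ∫(3/(y + 2)) dy.
Step 3. Evaluate the standard form [assuming y > -2]: now 3*log(y + 2) + ∫(3*y**3) dy + ∫(-4/(y - 2)) dy + ∫(2/(y + 1)) dy.
Step 4. Evaluate the standard form [assuming y > 2]: now -4*log(y - 2) + 3*log(y + 2) + ∫(3*y**3) dy + ∫(2/(y + 1)) dy.
Step 5. Evaluate the standard form [assuming y > -1]: now -4*log(y - 2) + 2*log(y + 1) + 3*log(y + 2) + ∫(3*y**3) dy.
Step 6. Evaluate the standard form: now 3*y**4/4 - 4*log(y - 2) + 2*log(y + 1) + 3*log(y + 2).
Answer: 3*y**4/4 - 4*log(y - 2) + 2*log(y + 1) + 3*log(y + 2).


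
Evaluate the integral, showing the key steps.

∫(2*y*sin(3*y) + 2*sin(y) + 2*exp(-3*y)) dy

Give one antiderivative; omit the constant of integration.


Step 1. Rewrite: now ∫(2*y*sin(3*y)) dy + ∫(2*exp(-3*y)) dy + ∫(2*sin(y)) dy.
Step 2. Evaluate the standard form: now ∫(2*y*sin(3*y)) dy + ∫(2*sin(y)) dy - 2*exp(-3*y)/3.
Step 3. Evaluate the standard form: now -2*cos(y) + ∫(2*y*sin(3*y)) dy - 2*exp(-3*y)/3.
Step 4. Integrate ∫(2*y*sin(3*y)) dy by parts with u = y, dv = (2*sin(3*y)) dy, so v = -2*cos(3*y)/3: now -2*y*cos(3*y)/3 - 2*cos(y) + ∫(2*cos(3*y)/3) dy - 2*exp(-3*y)/3.
Step 5. Evaluate the standard form: now -2*y*cos(3*y)/3 + 2*sin(3*y)/9 - 2*cos(y) - 2*exp(-3*y)/3.
Answer: -2*y*cos(3*y)/3 + 2*sin(3*y)/9 - 2*cos(y) - 2*exp(-3*y)/3.


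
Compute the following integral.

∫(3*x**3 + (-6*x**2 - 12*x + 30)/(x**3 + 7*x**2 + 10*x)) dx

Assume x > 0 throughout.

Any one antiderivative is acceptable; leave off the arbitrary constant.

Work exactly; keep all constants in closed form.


Answer: 3*x**4/4 + 3*log(x) - 5*log(x + 2) - 4*log(x + 5).


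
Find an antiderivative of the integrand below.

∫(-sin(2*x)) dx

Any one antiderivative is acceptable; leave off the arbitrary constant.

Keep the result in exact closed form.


Answer: cos(2*x)/2.


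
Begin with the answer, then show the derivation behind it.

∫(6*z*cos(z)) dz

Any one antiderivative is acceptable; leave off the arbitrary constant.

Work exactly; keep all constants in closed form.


The answer is 6*z*sin(z) + 6*cos(z).
Step 1. Integrate ∫(6*z*cos(z)) dz by parts with u = z, dv = (6*cos(z)) dz, so v = 6*sin(z): now 6*z*sin(z) + ∫(-6*sin(z)) dz.
Step 2. Evaluate the standard form: now 6*z*sin(z) + 6*cos(z).
Answer: 6*z*sin(z) + 6*cos(z).


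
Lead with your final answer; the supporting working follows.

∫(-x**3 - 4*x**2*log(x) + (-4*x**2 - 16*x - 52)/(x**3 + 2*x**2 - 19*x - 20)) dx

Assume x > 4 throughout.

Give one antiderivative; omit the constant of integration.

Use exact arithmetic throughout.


The answer is -x**4/4 - 4*x**3*log(x)/3 + 4*x**3/9 - 4*log(x - 4) + 2*log(x + 1) - 2*log(x + 5).
Step 1. Rewrite: now ∫(-x**3) dx + ∫(-4*x**2*log(x)) dx + ∫((-4*x**2 - 16*x - 52)/(x**3 + 2*x**2 - 19*x - 20)) dx.
Step 2. Evaluate the standard form: now -x**4/4 + ∫(-4*x**2*log(x)) dx + ∫((-4*x**2 - 16*x - 52)/(x**3 + 2*x**2 - 19*x - 20)) dx.
Step 3. Decompose ∫((-4*x**2 - 16*x - 52)/(x**3 + 2*x**2 - 19*x - 20)) dx by partial fractions, (-4*x**2 - 16*x - 52)/(x**3 + 2*x**2 - 19*x - 20) = -2/(x + 5) + 2/(x + 1) - 4/(x - 4): now -x**4/4 + ∫(-4*x**2*log(x)) dx + ∫(-4/(x - 4)) dx + ∫(2/(x + 1)) dx + ∫(-2/(x + 5)) dx.
Step 4. Evaluate the standard form [assuming x > 4]: now -x**4/4 - 4*log(x - 4) + ∫(-4*x**2*log(x)) dx + ∫(2/(x + 1)) dx + ∫(-2/(x + 5)) dx.
Step 5. Evaluate the standard form [assuming x > -5]: now -x**4/4 - 4*log(x - 4) - 2*log(x + 5) + ∫(-4*x**2*log(x)) dx + ∫(2/(x + 1)) dx.
Step 6. Evaluate the standard form [assuming x > -1]: now -x**4/4 - 4*log(x - 4) + 2*log(x + 1) - 2*log(x + 5) + ∫(-4*x**2*log(x)) dx.
Step 7. Integrate ∫(-4*x**2*log(x)) dx by parts with u = log(x), dv = (-4*x**2) dx, so v = -4*x**3/3 [assuming x > 0]: now -x**4/4 - 4*x**3*log(x)/3 - 4*log(x - 4) + 2*log(x + 1) - 2*log(x + 5) + ∫(4*x**2/3) dx.
Step 8. Evaluate the standard form: now -x**4/4 - 4*x**3*log(x)/3 + 4*x**3/9 - 4*log(x - 4) + 2*log(x + 1) - 2*log(x + 5).
Answer: -x**4/4 - 4*x**3*log(x)/3 + 4*x**3/9 - 4*log(x - 4) + 2*log(x + 1) - 2*log(x + 5).


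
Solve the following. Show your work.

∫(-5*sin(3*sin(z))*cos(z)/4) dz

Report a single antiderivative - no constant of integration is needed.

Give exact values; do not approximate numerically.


Step 1. Substitute u = sin(z), turning ∫(-5*sin(3*sin(z))*cos(z)/4) dz into ∫(-5*sin(3*u)/4) du: now ∫(-5*sin(3*u)/4) du.
Step 2. Evaluate the standard form: now 5*cos(3*u)/12.
Step 3. Substitute back u = sin(z): now 5*cos(3*sin(z))/12.
Answer: 5*cos(3*sin(z))/12.


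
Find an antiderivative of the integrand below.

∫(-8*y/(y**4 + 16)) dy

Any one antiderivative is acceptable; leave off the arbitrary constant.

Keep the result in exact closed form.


Answer: -atan(y**2/4).


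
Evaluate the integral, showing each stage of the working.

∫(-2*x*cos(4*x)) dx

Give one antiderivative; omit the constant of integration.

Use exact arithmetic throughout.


Step 1. Integrate ∫(-2*x*cos(4*x)) dx by parts with u = x, dv = (-2*cos(4*x)) dx, so v = -sin(4*x)/2: now -x*sin(4*x)/2 + ∫(sin(4*x)/2) dx.
Step 2. Evaluate the standard form: now -x*sin(4*x)/2 - cos(4*x)/8.
Answer: -x*sin(4*x)/2 - cos(4*x)/8.


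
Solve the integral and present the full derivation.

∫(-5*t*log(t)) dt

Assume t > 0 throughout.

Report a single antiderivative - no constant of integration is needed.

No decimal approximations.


Step 1. Integrate ∫(-5*t*log(t)) dt by parts with u = log(t), dv = (-5*t) dt, so v = -5*t**2/2 [assuming t > 0]: now -5*t**2*log(t)/2 + ∫(5*t/2) dt.
Step 2. Evaluate the standard form: now -5*t**2*log(t)/2 + 5*t**2/4.
Answer: -5*t**2*log(t)/2 + 5*t**2/4.


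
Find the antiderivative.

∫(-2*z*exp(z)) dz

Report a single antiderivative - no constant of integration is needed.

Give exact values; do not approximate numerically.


Answer: -2*z*exp(z) + 2*exp(z).


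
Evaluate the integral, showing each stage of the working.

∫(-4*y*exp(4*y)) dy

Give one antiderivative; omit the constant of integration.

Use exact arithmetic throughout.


Step 1. Integrate ∫(-4*y*exp(4*y)) dy by parts with u = y, dv = (-4*exp(4*y)) dy, so v = -exp(4*y): now -y*exp(4*y) + ∫(exp(4*y)) dy.
Step 2. Evaluate the standard form: now -y*exp(4*y) + exp(4*y)/4.
Answer: -y*exp(4*y) + exp(4*y)/4.


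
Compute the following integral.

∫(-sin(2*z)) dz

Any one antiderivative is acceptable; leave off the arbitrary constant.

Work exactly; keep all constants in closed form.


Answer: cos(2*z)/2.


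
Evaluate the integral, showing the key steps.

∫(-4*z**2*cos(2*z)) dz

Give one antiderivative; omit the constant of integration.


Step 1. Integrate ∫(-4*z**2*cos(2*z)) dz by parts with u = z**2, dv = (-4*cos(2*z)) dz, so v = -2*sin(2*z): now -2*z**2*sin(2*z) + ∫(4*z*sin(2*z)) dz.
Step 2. Integrate ∫(4*z*sin(2*z)) dz by parts with u = z, dv = (4*sin(2*z)) dz, so v = -2*cos(2*z): now -2*z**2*sin(2*z) - 2*z*cos(2*z) + ∫(2*cos(2*z)) dz.
Step 3. Evaluate the standard form: now -2*z**2*sin(2*z) - 2*z*cos(2*z) + sin(2*z).
Answer: -2*z**2*sin(2*z) - 2*z*cos(2*z) + sin(2*z).


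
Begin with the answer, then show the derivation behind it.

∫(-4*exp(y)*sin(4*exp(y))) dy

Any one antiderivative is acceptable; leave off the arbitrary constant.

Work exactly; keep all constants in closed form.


The answer is cos(4*exp(y)).
Step 1. Substitute u = exp(y), turning ∫(-4*exp(y)*sin(4*exp(y))) dy into ∫(-4*sin(4*u)) du: now ∫(-4*sin(4*u)) du.
Step 2. Evaluate the standard form: now cos(4*u).
Step 3. Substitute back u = exp(y): now cos(4*exp(y)).
Answer: cos(4*exp(y)).


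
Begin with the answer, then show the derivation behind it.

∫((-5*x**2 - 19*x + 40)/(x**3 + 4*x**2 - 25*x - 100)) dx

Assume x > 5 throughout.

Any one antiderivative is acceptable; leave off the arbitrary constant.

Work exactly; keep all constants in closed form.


The answer is -2*log(x - 5) - 4*log(x + 4) + log(x + 5).
Step 1. Decompose ∫((-5*x**2 - 19*x + 40)/(x**3 + 4*x**2 - 25*x - 100)) dx by partial fractions, (-5*x**2 - 19*x + 40)/(x**3 + 4*x**2 - 25*x - 100) = 1/(x + 5) - 4/(x + 4) - 2/(x - 5): now ∫(-2/(x - 5)) dx + ∫(-4/(x + 4)) dx + ∫(1/(x + 5)) dx.
Step 2. Evaluate the standard form [assuming x > -5]: now log(x + 5) + ∫(-2/(x - 5)) dx + ∫(-4/(x + 4)) dx.
Step 3. Evaluate the standard form [assuming x > 5]: now -2*log(x - 5) + log(x + 5) + ∫(-4/(x + 4)) dx.
Step 4. Evaluate the standard form [assuming x > -4]: now -2*log(x - 5) - 4*log(x + 4) + log(x + 5).
Answer: -2*log(x - 5) - 4*log(x + 4) + log(x + 5).


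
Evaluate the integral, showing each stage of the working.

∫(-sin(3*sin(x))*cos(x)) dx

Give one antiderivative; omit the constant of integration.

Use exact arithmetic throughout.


Step 1. Substitute u = sin(x), turning ∫(-sin(3*sin(x))*cos(x)) dx into ∫(-sin(3*u)) du: now ∫(-sin(3*u)) du.
Step 2. Evaluate the standard form: now cos(3*u)/3.
Step 3. Substitute back u = sin(x): now cos(3*sin(x))/3.
Answer: cos(3*sin(x))/3.


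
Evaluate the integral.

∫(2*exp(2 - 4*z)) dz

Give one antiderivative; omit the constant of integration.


Answer: -exp(2 - 4*z)/2.


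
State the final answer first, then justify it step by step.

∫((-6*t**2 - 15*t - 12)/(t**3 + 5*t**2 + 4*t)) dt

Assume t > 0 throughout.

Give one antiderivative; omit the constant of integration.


The answer is -3*log(t) + log(t + 1) - 4*log(t + 4).
Step 1. Decompose ∫((-6*t**2 - 15*t - 12)/(t**3 + 5*t**2 + 4*t)) dt by partial fractions, (-6*t**2 - 15*t - 12)/(t**3 + 5*t**2 + 4*t) = -4/(t + 4) + 1/(t + 1) - 3/t: now ∫(-3/t) dt + ∫(1/(t + 1)) dt + ∫(-4/(t + 4)) dt.
Step 2. Evaluate the standard form [assuming t > -4]: now -4*log(t + 4) + ∫(-3/t) dt + ∫(1/(t + 1)) dt.
Step 3. Evaluate the standard form [assuming t > -1]: now log(t + 1) - 4*log(t + 4) + ∫(-3/t) dt.
Step 4. Evaluate the standard form [assuming t > 0]: now -3*log(t) + log(t + 1) - 4*log(t + 4).
Answer: -3*log(t) + log(t + 1) - 4*log(t + 4).


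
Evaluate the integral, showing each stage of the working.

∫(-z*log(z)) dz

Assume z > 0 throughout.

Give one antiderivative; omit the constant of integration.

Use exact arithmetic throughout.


Step 1. Integrate ∫(-z*log(z)) dz by parts with u = log(z), dv = (-z) dz, so v = -z**2/2 [assuming z > 0]: now -z**2*log(z)/2 + ∫(z/2) dz.
Step 2. Evaluate the standard form: now -z**2*log(z)/2 + z**2/4.
Answer: -z**2*log(z)/2 + z**2/4.


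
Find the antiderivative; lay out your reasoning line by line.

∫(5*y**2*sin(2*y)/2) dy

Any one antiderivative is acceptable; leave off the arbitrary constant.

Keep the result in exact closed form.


Step 1. Integrate ∫(5*y**2*sin(2*y)/2) dy by parts with u = y**2, dv = (5*sin(2*y)/2) dy, so v = -5*cos(2*y)/4: now -5*y**2*cos(2*y)/4 + ∫(5*y*cos(2*y)/2) dy.
Step 2. Integrate ∫(5*y*cos(2*y)/2) dy by parts with u = y, dv = (5*cos(2*y)/2) dy, so v = 5*sin(2*y)/4: now -5*y**2*cos(2*y)/4 + 5*y*sin(2*y)/4 + ∫(-5*sin(2*y)/4) dy.
Step 3. Evaluate the standard form: now -5*y**2*cos(2*y)/4 + 5*y*sin(2*y)/4 + 5*cos(2*y)/8.
Answer: -5*y**2*cos(2*y)/4 + 5*y*sin(2*y)/4 + 5*cos(2*y)/8.


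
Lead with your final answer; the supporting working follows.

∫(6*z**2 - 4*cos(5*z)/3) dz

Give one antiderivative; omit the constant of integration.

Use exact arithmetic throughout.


The answer is 2*z**3 - 4*sin(5*z)/15.
Step 1. Rewrite: now ∫(6*z**2) dz + ∫(-4*cos(5*z)/3) dz.
Step 2. Evaluate the standard form: now 2*z**3 + ∫(-4*cos(5*z)/3) dz.
Step 3. Evaluate the standard form: now 2*z**3 - 4*sin(5*z)/15.
Answer: 2*z**3 - 4*sin(5*z)/15.


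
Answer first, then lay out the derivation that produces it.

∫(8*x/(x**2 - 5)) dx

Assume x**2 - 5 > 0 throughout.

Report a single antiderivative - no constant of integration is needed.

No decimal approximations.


The answer is 4*log(x**2 - 5).
Step 1. Substitute u = x**2 - 5, turning ∫(8*x/(x**2 - 5)) dx into ∫(4/u) du: now ∫(4/u) du.
Step 2. Evaluate the standard form [assuming u > 0]: now 4*log(u).
Step 3. Substitute back u = x**2 - 5: now 4*log(x**2 - 5).
Answer: 4*log(x**2 - 5).


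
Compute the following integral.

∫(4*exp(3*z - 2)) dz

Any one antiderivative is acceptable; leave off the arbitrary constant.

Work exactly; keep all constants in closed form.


Answer: 4*exp(3*z - 2)/3.


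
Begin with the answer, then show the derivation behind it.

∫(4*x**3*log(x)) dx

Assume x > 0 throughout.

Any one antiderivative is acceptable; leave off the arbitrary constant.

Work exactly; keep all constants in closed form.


The answer is x**4*log(x) - x**4/4.
Step 1. Integrate ∫(4*x**3*log(x)) dx by parts with u = log(x), dv = (4*x**3) dx, so v = x**4 [assuming x > 0]: now x**4*log(x) + ∫(-x**3) dx.
Step 2. Evaluate the standard form: now x**4*log(x) - x**4/4.
Answer: x**4*log(x) - x**4/4.


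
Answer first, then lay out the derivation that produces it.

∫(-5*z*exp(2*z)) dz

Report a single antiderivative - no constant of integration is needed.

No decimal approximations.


The answer is -5*z*exp(2*z)/2 + 5*exp(2*z)/4.
Step 1. Integrate ∫(-5*z*exp(2*z)) dz by parts with u = z, dv = (-5*exp(2*z)) dz, so v = -5*exp(2*z)/2: now -5*z*exp(2*z)/2 + ∫(5*exp(2*z)/2) dz.
Step 2. Evaluate the standard form: now -5*z*exp(2*z)/2 + 5*exp(2*z)/4.
Answer: -5*z*exp(2*z)/2 + 5*exp(2*z)/4.


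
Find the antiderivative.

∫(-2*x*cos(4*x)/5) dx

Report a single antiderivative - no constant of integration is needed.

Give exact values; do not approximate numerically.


Answer: -x*sin(4*x)/10 - cos(4*x)/40.


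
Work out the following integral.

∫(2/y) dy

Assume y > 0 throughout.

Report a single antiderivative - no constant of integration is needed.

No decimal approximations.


Answer: 2*log(y).


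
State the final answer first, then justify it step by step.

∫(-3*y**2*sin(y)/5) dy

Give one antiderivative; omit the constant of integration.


The answer is 3*y**2*cos(y)/5 - 6*y*sin(y)/5 - 6*cos(y)/5.
Step 1. Integrate ∫(-3*y**2*sin(y)/5) dy by parts with u = y**2, dv = (-3*sin(y)/5) dy, so v = 3*cos(y)/5: now 3*y**2*cos(y)/5 + ∫(-6*y*cos(y)/5) dy.
Step 2. Integrate ∫(-6*y*cos(y)/5) dy by parts with u = y, dv = (-6*cos(y)/5) dy, so v = -6*sin(y)/5: now 3*y**2*cos(y)/5 - 6*y*sin(y)/5 + ∫(6*sin(y)/5) dy.
Step 3. Evaluate the standard form: now 3*y**2*cos(y)/5 - 6*y*sin(y)/5 - 6*cos(y)/5.
Answer: 3*y**2*cos(y)/5 - 6*y*sin(y)/5 - 6*cos(y)/5.


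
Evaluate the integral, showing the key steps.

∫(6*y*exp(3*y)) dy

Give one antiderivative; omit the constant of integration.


Step 1. Integrate ∫(6*y*exp(3*y)) dy by parts with u = y, dv = (6*exp(3*y)) dy, so v = 2*exp(3*y): now 2*y*exp(3*y) + ∫(-2*exp(3*y)) dy.
Step 2. Evaluate the standard form: now 2*y*exp(3*y) - 2*exp(3*y)/3.
Answer: 2*y*exp(3*y) - 2*exp(3*y)/3.


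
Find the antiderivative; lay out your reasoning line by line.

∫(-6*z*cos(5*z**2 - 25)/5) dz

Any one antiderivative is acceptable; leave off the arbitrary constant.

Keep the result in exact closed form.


Step 1. Substitute u = z**2 - 5, turning ∫(-6*z*cos(5*z**2 - 25)/5) dz into ∫(-3*cos(5*u)/5) du: now ∫(-3*cos(5*u)/5) du.
Step 2. Evaluate the standard form: now -3*sin(5*u)/25.
Step 3. Substitute back u = z**2 - 5: now -3*sin(5*z**2 - 25)/25.
Answer: -3*sin(5*z**2 - 25)/25.


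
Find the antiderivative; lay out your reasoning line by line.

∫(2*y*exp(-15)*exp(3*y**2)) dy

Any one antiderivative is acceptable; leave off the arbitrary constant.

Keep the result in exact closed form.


Step 1. Substitute u = y**2 - 5, turning ∫(2*y*exp(-15)*exp(3*y**2)) dy into ∫(exp(3*u)) du: now ∫(exp(3*u)) du.
Step 2. Evaluate the standard form: now exp(3*u)/3.
Step 3. Substitute back u = y**2 - 5: now exp(3*y**2 - 15)/3.
Answer: exp(3*y**2 - 15)/3.


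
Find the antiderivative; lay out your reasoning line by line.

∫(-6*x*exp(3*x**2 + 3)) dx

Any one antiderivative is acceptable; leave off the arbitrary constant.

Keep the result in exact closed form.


Step 1. Substitute u = x**2 + 1, turning ∫(-6*x*exp(3*x**2 + 3)) dx into ∫(-3*exp(3*u)) du: now ∫(-3*exp(3*u)) du.
Step 2. Evaluate the standard form: now -exp(3*u).
Step 3. Substitute back u = x**2 + 1: now -exp(3*x**2 + 3).
Answer: -exp(3*x**2 + 3).


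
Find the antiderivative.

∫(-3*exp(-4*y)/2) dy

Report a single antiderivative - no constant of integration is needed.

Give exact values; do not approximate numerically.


Answer: 3*exp(-4*y)/8.


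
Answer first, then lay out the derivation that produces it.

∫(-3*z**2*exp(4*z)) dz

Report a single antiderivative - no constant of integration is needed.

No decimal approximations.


The answer is -3*z**2*exp(4*z)/4 + 3*z*exp(4*z)/8 - 3*exp(4*z)/32.
Step 1. Integrate ∫(-3*z**2*exp(4*z)) dz by parts with u = z**2, dv = (-3*exp(4*z)) dz, so v = -3*exp(4*z)/4: now -3*z**2*exp(4*z)/4 + ∫(3*z*exp(4*z)/2) dz.
Step 2. Integrate ∫(3*z*exp(4*z)/2) dz by parts with u = z, dv = (3*exp(4*z)/2) dz, so v = 3*exp(4*z)/8: now -3*z**2*exp(4*z)/4 + 3*z*exp(4*z)/8 + ∫(-3*exp(4*z)/8) dz.
Step 3. Evaluate the standard form: now -3*z**2*exp(4*z)/4 + 3*z*exp(4*z)/8 - 3*exp(4*z)/32.
Answer: -3*z**2*exp(4*z)/4 + 3*z*exp(4*z)/8 - 3*exp(4*z)/32.


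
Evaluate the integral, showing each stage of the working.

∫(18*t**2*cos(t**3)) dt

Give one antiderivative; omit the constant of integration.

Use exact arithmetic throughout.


Step 1. Substitute u = t**3, turning ∫(18*t**2*cos(t**3)) dt into ∫(6*cos(u)) du: now ∫(6*cos(u)) du.
Step 2. Evaluate the standard form: now 6*sin(u).
Step 3. Substitute back u = t**3: now 6*sin(t**3).
Answer: 6*sin(t**3).


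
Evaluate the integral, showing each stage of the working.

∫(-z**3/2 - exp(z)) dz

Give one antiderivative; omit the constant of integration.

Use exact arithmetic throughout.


Step 1. Rewrite: now ∫(-z**3/2) dz + ∫(-exp(z)) dz.
Step 2. Evaluate the standard form: now -z**4/8 + ∫(-exp(z)) dz.
Step 3. Evaluate the standard form: now -z**4/8 - exp(z).
Answer: -z**4/8 - exp(z).


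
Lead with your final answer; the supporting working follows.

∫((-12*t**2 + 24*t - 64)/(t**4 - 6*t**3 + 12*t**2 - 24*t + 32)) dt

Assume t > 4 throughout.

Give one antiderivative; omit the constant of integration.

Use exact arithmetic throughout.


The answer is -4*log(t - 4) + 4*log(t - 2) - 2*atan(t/2).
Step 1. Decompose ∫((-12*t**2 + 24*t - 64)/(t**4 - 6*t**3 + 12*t**2 - 24*t + 32)) dt by partial fractions, (-12*t**2 + 24*t - 64)/(t**4 - 6*t**3 + 12*t**2 - 24*t + 32) = -4/(t**2 + 4) + 4/(t - 2) - 4/(t - 4): now ∫(-4/(t - 4)) dt + ∫(4/(t - 2)) dt + ∫(-4/(t**2 + 4)) dt.
Step 2. Evaluate the standard form [assuming t > 4]: now -4*log(t - 4) + ∫(4/(t - 2)) dt + ∫(-4/(t**2 + 4)) dt.
Step 3. Evaluate the standard form [assuming t > 2]: now -4*log(t - 4) + 4*log(t - 2) + ∫(-4/(t**2 + 4)) dt.
Step 4. Evaluate the standard form: now -4*log(t - 4) + 4*log(t - 2) - 2*atan(t/2).
Answer: -4*log(t - 4) + 4*log(t - 2) - 2*atan(t/2).


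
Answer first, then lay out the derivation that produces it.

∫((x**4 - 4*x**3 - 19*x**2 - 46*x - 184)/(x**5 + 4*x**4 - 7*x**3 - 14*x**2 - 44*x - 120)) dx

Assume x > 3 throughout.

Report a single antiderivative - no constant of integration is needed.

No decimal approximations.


The answer is -log(x - 3) + log(x + 2) + log(x + 5) + atan(x/2).
Step 1. Decompose ∫((x**4 - 4*x**3 - 19*x**2 - 46*x - 184)/(x**5 + 4*x**4 - 7*x**3 - 14*x**2 - 44*x - 120)) dx by partial fractions, (x**4 - 4*x**3 - 19*x**2 - 46*x - 184)/(x**5 + 4*x**4 - 7*x**3 - 14*x**2 - 44*x - 120) = 2/(x**2 + 4) + 1/(x + 5) + 1/(x + 2) - 1/(x - 3): now ∫(-1/(x - 3)) dx + ∫(1/(x + 2)) dx + ∫(1/(x + 5)) dx + ∫(2/(x**2 + 4)) dx.
Step 2. Evaluate the standard form [assuming x > 3]: now -log(x - 3) + ∫(1/(x + 2)) dx + ∫(1/(x + 5)) dx + ∫(2/(x**2 + 4)) dx.
Step 3. Evaluate the standard form [assuming x > -5]: now -log(x - 3) + log(x + 5) + ∫(1/(x + 2)) dx + ∫(2/(x**2 + 4)) dx.
Step 4. Evaluate the standard form [assuming x > -2]: now -log(x - 3) + log(x + 2) + log(x + 5) + ∫(2/(x**2 + 4)) dx.
Step 5. Evaluate the standard form: now -log(x - 3) + log(x + 2) + log(x + 5) + atan(x/2).
Answer: -log(x - 3) + log(x + 2) + log(x + 5) + atan(x/2).


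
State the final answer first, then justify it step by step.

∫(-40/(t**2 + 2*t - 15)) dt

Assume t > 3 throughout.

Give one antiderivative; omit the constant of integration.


The answer is -5*log(t - 3) + 5*log(t + 5).
Step 1. Decompose ∫(-40/(t**2 + 2*t - 15)) dt by partial fractions, -40/(t**2 + 2*t - 15) = 5/(t + 5) - 5/(t - 3): now ∫(-5/(t - 3)) dt + ∫(5/(t + 5)) dt.
Step 2. Evaluate the standard form [assuming t > 3]: now -5*log(t - 3) + ∫(5/(t + 5)) dt.
Step 3. Evaluate the standard form [assuming t > -5]: now -5*log(t - 3) + 5*log(t + 5).
Answer: -5*log(t - 3) + 5*log(t + 5).


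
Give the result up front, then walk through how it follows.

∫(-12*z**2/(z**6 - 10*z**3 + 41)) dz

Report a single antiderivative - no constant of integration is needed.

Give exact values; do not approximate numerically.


The answer is -atan(z**3/4 - 5/4).
Step 1. Substitute u = z**3 - 5, turning ∫(-12*z**2/(z**6 - 10*z**3 + 41)) dz into ∫(-4/(u**2 + 16)) du: now ∫(-4/(u**2 + 16)) du.
Step 2. Evaluate the standard form: now -atan(u/4).
Step 3. Substitute back u = z**3 - 5: now -atan(z**3/4 - 5/4).
Answer: -atan(z**3/4 - 5/4).


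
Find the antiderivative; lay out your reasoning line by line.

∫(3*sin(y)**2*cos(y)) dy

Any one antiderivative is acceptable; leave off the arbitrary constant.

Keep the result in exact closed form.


Step 1. Substitute u = sin(y), turning ∫(3*sin(y)**2*cos(y)) dy into ∫(3*u**2) du: now ∫(3*u**2) du.
Step 2. Evaluate the standard form: now u**3.
Step 3. Substitute back u = sin(y): now sin(y)**3.
Answer: sin(y)**3.


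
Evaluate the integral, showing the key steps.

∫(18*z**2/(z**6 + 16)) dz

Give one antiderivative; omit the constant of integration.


Step 1. Substitute u = z**3, turning ∫(18*z**2/(z**6 + 16)) dz into ∫(6/(u**2 + 16)) du: now ∫(6/(u**2 + 16)) du.
Step 2. Evaluate the standard form: now 3*atan(u/4)/2.
Step 3. Substitute back u = z**3: now 3*atan(z**3/4)/2.
Answer: 3*atan(z**3/4)/2.


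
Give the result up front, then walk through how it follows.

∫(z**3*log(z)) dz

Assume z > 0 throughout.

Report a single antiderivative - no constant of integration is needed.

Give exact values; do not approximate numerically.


The answer is z**4*log(z)/4 - z**4/16.
Step 1. Integrate ∫(z**3*log(z)) dz by parts with u = log(z), dv = (z**3) dz, so v = z**4/4 [assuming z > 0]: now z**4*log(z)/4 + ∫(-z**3/4) dz.
Step 2. Evaluate the standard form: now z**4*log(z)/4 - z**4/16.
Answer: z**4*log(z)/4 - z**4/16.


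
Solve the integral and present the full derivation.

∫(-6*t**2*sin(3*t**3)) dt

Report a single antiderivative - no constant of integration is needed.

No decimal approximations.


Step 1. Substitute u = t**3, turning ∫(-6*t**2*sin(3*t**3)) dt into ∫(-2*sin(3*u)) du: now ∫(-2*sin(3*u)) du.
Step 2. Evaluate the standard form: now 2*cos(3*u)/3.
Step 3. Substitute back u = t**3: now 2*cos(3*t**3)/3.
Answer: 2*cos(3*t**3)/3.


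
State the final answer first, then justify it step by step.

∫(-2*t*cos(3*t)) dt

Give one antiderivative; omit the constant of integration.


The answer is -2*t*sin(3*t)/3 - 2*cos(3*t)/9.
Step 1. Integrate ∫(-2*t*cos(3*t)) dt by parts with u = t, dv = (-2*cos(3*t)) dt, so v = -2*sin(3*t)/3: now -2*t*sin(3*t)/3 + ∫(2*sin(3*t)/3) dt.
Step 2. Evaluate the standard form: now -2*t*sin(3*t)/3 - 2*cos(3*t)/9.
Answer: -2*t*sin(3*t)/3 - 2*cos(3*t)/9.


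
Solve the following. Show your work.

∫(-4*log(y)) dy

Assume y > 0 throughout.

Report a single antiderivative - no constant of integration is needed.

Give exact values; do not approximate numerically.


Step 1. Integrate ∫(-4*log(y)) dy by parts with u = log(y), dv = (-4) dy, so v = -4*y [assuming y > 0]: now -4*y*log(y) + ∫(4) dy.
Step 2. Evaluate the standard form: now -4*y*log(y) + 4*y.
Answer: -4*y*log(y) + 4*y.


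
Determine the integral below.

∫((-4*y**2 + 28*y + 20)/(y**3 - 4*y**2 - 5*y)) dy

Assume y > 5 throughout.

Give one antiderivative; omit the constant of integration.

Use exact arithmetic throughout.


Answer: -4*log(y) + 2*log(y - 5) - 2*log(y + 1).


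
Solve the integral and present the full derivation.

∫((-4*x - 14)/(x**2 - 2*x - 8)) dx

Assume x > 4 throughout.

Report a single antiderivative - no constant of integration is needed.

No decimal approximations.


Step 1. Decompose ∫((-4*x - 14)/(x**2 - 2*x - 8)) dx by partial fractions, (-4*x - 14)/(x**2 - 2*x - 8) = 1/(x + 2) - 5/(x - 4): now ∫(-5/(x - 4)) dx + ∫(1/(x + 2)) dx.
Step 2. Evaluate the standard form [assuming x > 4]: now -5*log(x - 4) + ∫(1/(x + 2)) dx.
Step 3. Evaluate the standard form [assuming x > -2]: now -5*log(x - 4) + log(x + 2).
Answer: -5*log(x - 4) + log(x + 2).


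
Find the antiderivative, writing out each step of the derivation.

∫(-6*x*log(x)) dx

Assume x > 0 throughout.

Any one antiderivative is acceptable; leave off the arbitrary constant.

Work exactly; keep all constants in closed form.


Step 1. Integrate ∫(-6*x*log(x)) dx by parts with u = log(x), dv = (-6*x) dx, so v = -3*x**2 [assuming x > 0]: now -3*x**2*log(x) + ∫(3*x) dx.
Step 2. Evaluate the standard form: now -3*x**2*log(x) + 3*x**2/2.
Answer: -3*x**2*log(x) + 3*x**2/2.


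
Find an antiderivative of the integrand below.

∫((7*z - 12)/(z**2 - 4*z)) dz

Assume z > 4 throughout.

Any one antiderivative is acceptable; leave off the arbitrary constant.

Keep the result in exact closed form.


Answer: 3*log(z) + 4*log(z - 4).


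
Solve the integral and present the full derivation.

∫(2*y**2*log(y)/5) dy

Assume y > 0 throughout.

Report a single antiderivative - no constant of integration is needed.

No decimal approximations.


Step 1. Integrate ∫(2*y**2*log(y)/5) dy by parts with u = log(y), dv = (2*y**2/5) dy, so v = 2*y**3/15 [assuming y > 0]: now 2*y**3*log(y)/15 + ∫(-2*y**2/15) dy.
Step 2. Evaluate the standard form: now 2*y**3*log(y)/15 - 2*y**3/45.
Answer: 2*y**3*log(y)/15 - 2*y**3/45.


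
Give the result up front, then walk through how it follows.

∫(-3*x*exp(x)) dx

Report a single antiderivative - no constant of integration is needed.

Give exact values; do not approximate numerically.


The answer is -3*x*exp(x) + 3*exp(x).
Step 1. Integrate ∫(-3*x*exp(x)) dx by parts with u = x, dv = (-3*exp(x)) dx, so v = -3*exp(x): now -3*x*exp(x) + ∫(3*exp(x)) dx.
Step 2. Evaluate the standard form: now -3*x*exp(x) + 3*exp(x).
Answer: -3*x*exp(x) + 3*exp(x).


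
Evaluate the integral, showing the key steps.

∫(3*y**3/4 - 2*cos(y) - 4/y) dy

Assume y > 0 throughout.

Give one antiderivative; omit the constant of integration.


Step 1. Rewrite: now ∫(-4/y) dy + ∫(3*y**3/4) dy + ∫(-2*cos(y)) dy.
Step 2. Evaluate the standard form: now 3*y**4/16 + ∫(-4/y) dy + ∫(-2*cos(y)) dy.
Step 3. Evaluate the standard form [assuming y > 0]: now 3*y**4/16 - 4*log(y) + ∫(-2*cos(y)) dy.
Step 4. Evaluate the standard form: now 3*y**4/16 - 4*log(y) - 2*sin(y).
Answer: 3*y**4/16 - 4*log(y) - 2*sin(y).


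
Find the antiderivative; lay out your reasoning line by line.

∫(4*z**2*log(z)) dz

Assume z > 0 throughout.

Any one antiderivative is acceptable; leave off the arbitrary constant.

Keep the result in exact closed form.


Step 1. Integrate ∫(4*z**2*log(z)) dz by parts with u = log(z), dv = (4*z**2) dz, so v = 4*z**3/3 [assuming z > 0]: now 4*z**3*log(z)/3 + ∫(-4*z**2/3) dz.
Step 2. Evaluate the standard form: now 4*z**3*log(z)/3 - 4*z**3/9.
Answer: 4*z**3*log(z)/3 - 4*z**3/9.


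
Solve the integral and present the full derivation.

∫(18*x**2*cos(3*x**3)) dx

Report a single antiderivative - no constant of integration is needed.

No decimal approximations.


Step 1. Substitute u = x**3, turning ∫(18*x**2*cos(3*x**3)) dx into ∫(6*cos(3*u)) du: now ∫(6*cos(3*u)) du.
Step 2. Evaluate the standard form: now 2*sin(3*u).
Step 3. Substitute back u = x**3: now 2*sin(3*x**3).
Answer: 2*sin(3*x**3).


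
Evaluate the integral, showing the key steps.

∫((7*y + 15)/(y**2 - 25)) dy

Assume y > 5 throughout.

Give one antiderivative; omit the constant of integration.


Step 1. Decompose ∫((7*y + 15)/(y**2 - 25)) dy by partial fractions, (7*y + 15)/(y**2 - 25) = 2/(y + 5) + 5/(y - 5): now ∫(5/(y - 5)) dy + ∫(2/(y + 5)) dy.
Step 2. Evaluate the standard form [assuming y > -5]: now 2*log(y + 5) + ∫(5/(y - 5)) dy.
Step 3. Evaluate the standard form [assuming y > 5]: now 5*log(y - 5) + 2*log(y + 5).
Answer: 5*log(y - 5) + 2*log(y + 5).


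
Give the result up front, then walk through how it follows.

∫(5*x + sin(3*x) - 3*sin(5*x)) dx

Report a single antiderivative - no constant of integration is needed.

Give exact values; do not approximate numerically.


The answer is 5*x**2/2 - cos(3*x)/3 + 3*cos(5*x)/5.
Step 1. Rewrite: now ∫(5*x) dx + ∫(sin(3*x)) dx + ∫(-3*sin(5*x)) dx.
Step 2. Evaluate the standard form: now 3*cos(5*x)/5 + ∫(5*x) dx + ∫(sin(3*x)) dx.
Step 3. Evaluate the standard form: now 5*x**2/2 + 3*cos(5*x)/5 + ∫(sin(3*x)) dx.
Step 4. Evaluate the standard form: now 5*x**2/2 - cos(3*x)/3 + 3*cos(5*x)/5.
Answer: 5*x**2/2 - cos(3*x)/3 + 3*cos(5*x)/5.


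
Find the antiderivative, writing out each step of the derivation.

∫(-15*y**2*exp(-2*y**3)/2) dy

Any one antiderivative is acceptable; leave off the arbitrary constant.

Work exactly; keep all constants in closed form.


Step 1. Substitute u = y**3, turning ∫(-15*y**2*exp(-2*y**3)/2) dy into ∫(-5*exp(-2*u)/2) du: now ∫(-5*exp(-2*u)/2) du.
Step 2. Evaluate the standard form: now 5*exp(-2*u)/4.
Step 3. Substitute back u = y**3: now 5*exp(-2*y**3)/4.
Answer: 5*exp(-2*y**3)/4.


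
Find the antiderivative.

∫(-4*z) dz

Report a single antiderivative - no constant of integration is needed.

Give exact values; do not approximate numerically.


Answer: -2*z**2.


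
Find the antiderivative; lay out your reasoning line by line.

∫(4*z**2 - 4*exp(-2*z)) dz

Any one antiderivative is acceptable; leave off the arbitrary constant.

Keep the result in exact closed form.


Step 1. Rewrite: now ∫(4*z**2) dz + ∫(-4*exp(-2*z)) dz.
Step 2. Evaluate the standard form: now ∫(4*z**2) dz + 2*exp(-2*z).
Step 3. Evaluate the standard form: now 4*z**3/3 + 2*exp(-2*z).
Answer: 4*z**3/3 + 2*exp(-2*z).


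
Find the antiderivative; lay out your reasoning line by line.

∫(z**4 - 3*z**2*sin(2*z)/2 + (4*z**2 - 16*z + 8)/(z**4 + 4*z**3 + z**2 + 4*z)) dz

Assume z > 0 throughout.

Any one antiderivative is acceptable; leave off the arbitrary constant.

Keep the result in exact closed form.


Step 1. Rewrite: now ∫(z**4) dz + ∫(-3*z**2*sin(2*z)/2) dz + ∫((4*z**2 - 16*z + 8)/(z**4 + 4*z**3 + z**2 + 4*z)) dz.
Step 2. Decompose ∫((4*z**2 - 16*z + 8)/(z**4 + 4*z**3 + z**2 + 4*z)) dz by partial fractions, (4*z**2 - 16*z + 8)/(z**4 + 4*z**3 + z**2 + 4*z) = -4/(z**2 + 1) - 2/(z + 4) + 2/z: now ∫(2/z) dz + ∫(z**4) dz + ∫(-3*z**2*sin(2*z)/2) dz + ∫(-2/(z + 4)) dz + ∫(-4/(z**2 + 1)) dz.
Step 3. Evaluate the standard form [assuming z > 0]: now 2*log(z) + ∫(z**4) dz + ∫(-3*z**2*sin(2*z)/2) dz + ∫(-2/(z + 4)) dz + ∫(-4/(z**2 + 1)) dz.
Step 4. Evaluate the standard form [assuming z > -4]: now 2*log(z) - 2*log(z + 4) + ∫(z**4) dz + ∫(-3*z**2*sin(2*z)/2) dz + ∫(-4/(z**2 + 1)) dz.
Step 5. Evaluate the standard form: now 2*log(z) - 2*log(z + 4) - 4*atan(z) + ∫(z**4) dz + ∫(-3*z**2*sin(2*z)/2) dz.
Step 6. Integrate ∫(-3*z**2*sin(2*z)/2) dz by parts with u = z**2, dv = (-3*sin(2*z)/2) dz, so v = 3*cos(2*z)/4: now 3*z**2*cos(2*z)/4 + 2*log(z) - 2*log(z + 4) - 4*atan(z) + ∫(z**4) dz + ∫(-3*z*cos(2*z)/2) dz.
Step 7. Integrate ∫(-3*z*cos(2*z)/2) dz by parts with u = z, dv = (-3*cos(2*z)/2) dz, so v = -3*sin(2*z)/4: now 3*z**2*cos(2*z)/4 - 3*z*sin(2*z)/4 + 2*log(z) - 2*log(z + 4) - 4*atan(z) + ∫(z**4) dz + ∫(3*sin(2*z)/4) dz.
Step 8. Evaluate the standard form: now 3*z**2*cos(2*z)/4 - 3*z*sin(2*z)/4 + 2*log(z) - 2*log(z + 4) - 3*cos(2*z)/8 - 4*atan(z) + ∫(z**4) dz.
Step 9. Evaluate the standard form: now z**5/5 + 3*z**2*cos(2*z)/4 - 3*z*sin(2*z)/4 + 2*log(z) - 2*log(z + 4) - 3*cos(2*z)/8 - 4*atan(z).
Answer: z**5/5 + 3*z**2*cos(2*z)/4 - 3*z*sin(2*z)/4 + 2*log(z) - 2*log(z + 4) - 3*cos(2*z)/8 - 4*atan(z).


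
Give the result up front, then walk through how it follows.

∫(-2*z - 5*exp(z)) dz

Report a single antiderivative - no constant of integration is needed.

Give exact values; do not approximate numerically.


The answer is -z**2 - 5*exp(z).
Step 1. Rewrite: now ∫(-2*z) dz + ∫(-5*exp(z)) dz.
Step 2. Evaluate the standard form: now -z**2 + ∫(-5*exp(z)) dz.
Step 3. Evaluate the standard form: now -z**2 - 5*exp(z).
Answer: -z**2 - 5*exp(z).


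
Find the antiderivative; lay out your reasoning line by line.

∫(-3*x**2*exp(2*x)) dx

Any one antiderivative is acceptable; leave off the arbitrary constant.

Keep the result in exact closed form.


Step 1. Integrate ∫(-3*x**2*exp(2*x)) dx by parts with u = x**2, dv = (-3*exp(2*x)) dx, so v = -3*exp(2*x)/2: now -3*x**2*exp(2*x)/2 + ∫(3*x*exp(2*x)) dx.
Step 2. Integrate ∫(3*x*exp(2*x)) dx by parts with u = x, dv = (3*exp(2*x)) dx, so v = 3*exp(2*x)/2: now -3*x**2*exp(2*x)/2 + 3*x*exp(2*x)/2 + ∫(-3*exp(2*x)/2) dx.
Step 3. Evaluate the standard form: now -3*x**2*exp(2*x)/2 + 3*x*exp(2*x)/2 - 3*exp(2*x)/4.
Answer: -3*x**2*exp(2*x)/2 + 3*x*exp(2*x)/2 - 3*exp(2*x)/4.


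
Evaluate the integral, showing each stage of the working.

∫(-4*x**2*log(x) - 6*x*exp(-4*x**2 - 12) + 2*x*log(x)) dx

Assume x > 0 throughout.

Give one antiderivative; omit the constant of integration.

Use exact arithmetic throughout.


Step 1. Rewrite: now ∫(-6*x*exp(-4*x**2 - 12)) dx + ∫(2*x*log(x)) dx + ∫(-4*x**2*log(x)) dx.
Step 2. Substitute u = x**2 + 3, turning ∫(-6*x*exp(-4*x**2 - 12)) dx into ∫(-3*exp(-4*u)) du: now ∫(2*x*log(x)) dx + ∫(-4*x**2*log(x)) dx + ∫(-3*exp(-4*u)) du.
Step 3. Evaluate the standard form: now ∫(2*x*log(x)) dx + ∫(-4*x**2*log(x)) dx + 3*exp(-4*u)/4.
Step 4. Substitute back u = x**2 + 3: now 3*exp(-4*x**2 - 12)/4 + ∫(2*x*log(x)) dx + ∫(-4*x**2*log(x)) dx.
Step 5. Integrate ∫(-4*x**2*log(x)) dx by parts with u = log(x), dv = (-4*x**2) dx, so v = -4*x**3/3 [assuming x > 0]: now -4*x**3*log(x)/3 + 3*exp(-4*x**2 - 12)/4 + ∫(4*x**2/3) dx + ∫(2*x*log(x)) dx.
Step 6. Evaluate the standard form: now -4*x**3*log(x)/3 + 4*x**3/9 + 3*exp(-4*x**2 - 12)/4 + ∫(2*x*log(x)) dx.
Step 7. Integrate ∫(2*x*log(x)) dx by parts with u = log(x), dv = (2*x) dx, so v = x**2 [assuming x > 0]: now -4*x**3*log(x)/3 + 4*x**3/9 + x**2*log(x) + 3*exp(-4*x**2 - 12)/4 + ∫(-x) dx.
Step 8. Evaluate the standard form: now -4*x**3*log(x)/3 + 4*x**3/9 + x**2*log(x) - x**2/2 + 3*exp(-4*x**2 - 12)/4.
Answer: -4*x**3*log(x)/3 + 4*x**3/9 + x**2*log(x) - x**2/2 + 3*exp(-4*x**2 - 12)/4.


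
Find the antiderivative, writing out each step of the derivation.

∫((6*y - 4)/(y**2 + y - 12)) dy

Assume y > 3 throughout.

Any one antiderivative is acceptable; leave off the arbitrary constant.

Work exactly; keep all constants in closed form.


Step 1. Decompose ∫((6*y - 4)/(y**2 + y - 12)) dy by partial fractions, (6*y - 4)/(y**2 + y - 12) = 4/(y + 4) + 2/(y - 3): now ∫(2/(y - 3)) dy + ∫(4/(y + 4)) dy.
Step 2. Evaluate the standard form [assuming y > -4]: now 4*log(y + 4) + ∫(2/(y - 3)) dy.
Step 3. Evaluate the standard form [assuming y > 3]: now 2*log(y - 3) + 4*log(y + 4).
Answer: 2*log(y - 3) + 4*log(y + 4).


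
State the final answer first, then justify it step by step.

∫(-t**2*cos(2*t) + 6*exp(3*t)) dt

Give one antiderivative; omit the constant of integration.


The answer is -t**2*sin(2*t)/2 - t*cos(2*t)/2 + 2*exp(3*t) + sin(2*t)/4.
Step 1. Rewrite: now ∫(-t**2*cos(2*t)) dt + ∫(6*exp(3*t)) dt.
Step 2. Integrate ∫(-t**2*cos(2*t)) dt by parts with u = t**2, dv = (-cos(2*t)) dt, so v = -sin(2*t)/2: now -t**2*sin(2*t)/2 + ∫(t*sin(2*t)) dt + ∫(6*exp(3*t)) dt.
Step 3. Integrate ∫(t*sin(2*t)) dt by parts with u = t, dv = (sin(2*t)) dt, so v = -cos(2*t)/2: now -t**2*sin(2*t)/2 - t*cos(2*t)/2 + ∫(6*exp(3*t)) dt + ∫(cos(2*t)/2) dt.
Step 4. Evaluate the standard form: now -t**2*sin(2*t)/2 - t*cos(2*t)/2 + sin(2*t)/4 + ∫(6*exp(3*t)) dt.
Step 5. Evaluate the standard form: now -t**2*sin(2*t)/2 - t*cos(2*t)/2 + 2*exp(3*t) + sin(2*t)/4.
Answer: -t**2*sin(2*t)/2 - t*cos(2*t)/2 + 2*exp(3*t) + sin(2*t)/4.
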